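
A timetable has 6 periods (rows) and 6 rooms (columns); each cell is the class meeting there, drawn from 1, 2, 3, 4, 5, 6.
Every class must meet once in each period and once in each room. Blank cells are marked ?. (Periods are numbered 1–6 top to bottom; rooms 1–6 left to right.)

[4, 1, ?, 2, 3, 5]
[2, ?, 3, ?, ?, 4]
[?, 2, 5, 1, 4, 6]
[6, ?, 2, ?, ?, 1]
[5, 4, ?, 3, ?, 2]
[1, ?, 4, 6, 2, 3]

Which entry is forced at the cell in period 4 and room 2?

3

Period 1, room 3: period 1 has {1, 2, 3, 4, 5} and room 3 has {2, 3, 4, 5}, leaving only 6.
Period 2, room 4: period 2 has {2, 3, 4} and room 4 has {1, 2, 3, 6}, leaving only 5.
Period 2, room 2: period 2 has {2, 3, 4, 5} and room 2 has {1, 2, 4}, leaving only 6.
Period 2, room 5: period 2 has {2, 3, 4, 5, 6} and room 5 has {2, 3, 4}, leaving only 1.
Period 3, room 1: period 3 has {1, 2, 4, 5, 6} and room 1 has {1, 2, 4, 5, 6}, leaving only 3.
Period 4, room 4: period 4 has {1, 2, 6} and room 4 has {1, 2, 3, 5, 6}, leaving only 4.
Period 4, room 5: period 4 has {1, 2, 4, 6} and room 5 has {1, 2, 3, 4}, leaving only 5.
Period 4 already has {1, 2, 4, 5, 6} and room 2 already has {1, 2, 4, 6}, so period 4, room 2 must be 3.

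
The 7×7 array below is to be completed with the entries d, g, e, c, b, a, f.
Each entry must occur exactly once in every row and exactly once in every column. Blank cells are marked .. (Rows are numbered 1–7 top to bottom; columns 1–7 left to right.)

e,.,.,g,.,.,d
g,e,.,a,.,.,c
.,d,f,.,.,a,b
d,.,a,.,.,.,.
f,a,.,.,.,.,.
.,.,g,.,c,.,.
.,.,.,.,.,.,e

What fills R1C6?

Row 3, column 1: row 3 has {d, b, a, f} and column 1 has {d, g, e, f}, leaving only c.
Row 3, column 4: row 3 has {d, c, b, a, f} and column 4 has {g, a}, leaving only e.
Row 3, column 5: row 3 has {d, e, c, b, a, f} and column 5 has {c}, leaving only g.
Row 5, column 7: row 5 has {a, f} and column 7 has {d, e, c, b}, leaving only g.
Row 4, column 7: row 4 has {d, a} and column 7 has {d, g, e, c, b}, leaving only f.
Row 6, column 7: row 6 has {g, c} and column 7 has {d, g, e, c, b, f}, leaving only a.
Row 6, column 1: row 6 has {g, c, a} and column 1 has {d, g, e, c, f}, leaving only b.
Row 6, column 2: row 6 has {g, c, b, a} and column 2 has {d, e, a}, leaving only f.
Row 6, column 4: row 6 has {g, c, b, a, f} and column 4 has {g, e, a}, leaving only d.
Row 6, column 6: row 6 has {d, g, c, b, a, f} and column 6 has {a}, leaving only e.
Row 7, column 1: row 7 has {e} and column 1 has {d, g, e, c, b, f}, leaving only a.
Row 1, column 6 is narrowed to {c, b, f}.
If it were c, then row 1, column 3 would be left with no valid symbol.
If it were b, then row 1, column 3 would be left with no valid symbol.
So row 1, column 6 must be f.

f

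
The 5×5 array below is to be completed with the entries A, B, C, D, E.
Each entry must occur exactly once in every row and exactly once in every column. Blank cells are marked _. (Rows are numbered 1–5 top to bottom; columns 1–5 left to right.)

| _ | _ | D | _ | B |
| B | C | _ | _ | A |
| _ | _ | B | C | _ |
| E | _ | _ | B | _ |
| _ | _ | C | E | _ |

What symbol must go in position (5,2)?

B

Row 1, column 4: row 1 has {B, D} and column 4 has {B, C, E}, leaving only A.
Row 1, column 1: row 1 has {A, B, D} and column 1 has {B, E}, leaving only C.
Row 1, column 2: row 1 has {A, B, C, D} and column 2 has {C}, leaving only E.
Row 2, column 3: row 2 has {A, B, C} and column 3 has {B, C, D}, leaving only E.
Row 2, column 4: row 2 has {A, B, C, E} and column 4 has {A, B, C, E}, leaving only D.
Row 4, column 3: row 4 has {B, E} and column 3 has {B, C, D, E}, leaving only A.
Row 4, column 2: row 4 has {A, B, E} and column 2 has {C, E}, leaving only D.
Row 3, column 2: row 3 has {B, C} and column 2 has {C, D, E}, leaving only A.
Row 5 already has {C, E} and column 2 already has {A, C, D, E}, so row 5, column 2 must be B.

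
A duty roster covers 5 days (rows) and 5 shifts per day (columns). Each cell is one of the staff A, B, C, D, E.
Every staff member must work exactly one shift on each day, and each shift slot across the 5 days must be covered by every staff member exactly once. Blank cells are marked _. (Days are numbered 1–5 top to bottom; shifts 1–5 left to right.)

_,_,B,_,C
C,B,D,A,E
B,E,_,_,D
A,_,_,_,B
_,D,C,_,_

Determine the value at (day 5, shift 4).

Day 1, shift 2: day 1 has {B, C} and shift 2 has {B, D, E}, leaving only A.
Day 3, shift 3: day 3 has {B, D, E} and shift 3 has {B, C, D}, leaving only A.
Day 3, shift 4: day 3 has {A, B, D, E} and shift 4 has {A}, leaving only C.
Day 4, shift 2: day 4 has {A, B} and shift 2 has {A, B, D, E}, leaving only C.
Day 4, shift 3: day 4 has {A, B, C} and shift 3 has {A, B, C, D}, leaving only E.
Day 4, shift 4: day 4 has {A, B, C, E} and shift 4 has {A, C}, leaving only D.
Day 1, shift 4: day 1 has {A, B, C} and shift 4 has {A, C, D}, leaving only E.
Day 5 already has {C, D} and shift 4 already has {A, C, D, E}, so day 5, shift 4 must be B.

B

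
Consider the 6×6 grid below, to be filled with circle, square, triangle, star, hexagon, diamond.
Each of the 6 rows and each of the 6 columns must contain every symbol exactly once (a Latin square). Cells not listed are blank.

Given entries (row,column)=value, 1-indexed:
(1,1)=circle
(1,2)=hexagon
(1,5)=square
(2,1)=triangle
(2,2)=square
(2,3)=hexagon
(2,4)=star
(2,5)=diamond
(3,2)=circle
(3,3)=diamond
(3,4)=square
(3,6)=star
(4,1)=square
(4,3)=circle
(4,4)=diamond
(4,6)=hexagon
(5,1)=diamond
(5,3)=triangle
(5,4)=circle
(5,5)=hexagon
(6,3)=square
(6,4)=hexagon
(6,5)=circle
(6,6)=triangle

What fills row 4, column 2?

triangle

Row 1, column 3: row 1 has {circle, square, hexagon} and column 3 has {circle, square, triangle, hexagon, diamond}, leaving only star.
Row 1, column 4: row 1 has {circle, square, star, hexagon} and column 4 has {circle, square, star, hexagon, diamond}, leaving only triangle.
Row 1, column 6: row 1 has {circle, square, triangle, star, hexagon} and column 6 has {triangle, star, hexagon}, leaving only diamond.
Row 2, column 6: row 2 has {square, triangle, star, hexagon, diamond} and column 6 has {triangle, star, hexagon, diamond}, leaving only circle.
Row 3, column 1: row 3 has {circle, square, star, diamond} and column 1 has {circle, square, triangle, diamond}, leaving only hexagon.
Row 3, column 5: row 3 has {circle, square, star, hexagon, diamond} and column 5 has {circle, square, hexagon, diamond}, leaving only triangle.
Row 4, column 5: row 4 has {circle, square, hexagon, diamond} and column 5 has {circle, square, triangle, hexagon, diamond}, leaving only star.
Row 4 already has {circle, square, star, hexagon, diamond} and column 2 already has {circle, square, hexagon}, so row 4, column 2 must be triangle.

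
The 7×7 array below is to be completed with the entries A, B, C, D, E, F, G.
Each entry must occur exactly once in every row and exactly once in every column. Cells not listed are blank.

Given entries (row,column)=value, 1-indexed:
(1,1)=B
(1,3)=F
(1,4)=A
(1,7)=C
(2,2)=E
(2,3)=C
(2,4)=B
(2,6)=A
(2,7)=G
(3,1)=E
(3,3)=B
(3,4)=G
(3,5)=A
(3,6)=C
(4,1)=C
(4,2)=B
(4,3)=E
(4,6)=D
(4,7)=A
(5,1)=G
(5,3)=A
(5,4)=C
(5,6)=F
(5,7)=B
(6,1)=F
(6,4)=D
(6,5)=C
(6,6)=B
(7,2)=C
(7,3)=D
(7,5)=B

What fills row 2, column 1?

Row 2 already has {A, B, C, E, G} and column 1 already has {B, C, E, F, G}, so row 2, column 1 must be D.

D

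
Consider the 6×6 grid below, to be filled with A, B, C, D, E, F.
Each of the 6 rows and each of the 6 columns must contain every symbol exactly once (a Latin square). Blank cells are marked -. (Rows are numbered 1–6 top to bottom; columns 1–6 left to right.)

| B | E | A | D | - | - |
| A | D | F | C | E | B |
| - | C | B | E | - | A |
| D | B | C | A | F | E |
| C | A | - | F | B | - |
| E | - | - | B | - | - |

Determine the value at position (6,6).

Row 1, column 5: row 1 has {A, B, D, E} and column 5 has {B, E, F}, leaving only C.
Row 1, column 6: row 1 has {A, B, C, D, E} and column 6 has {A, B, E}, leaving only F.
Row 3, column 1: row 3 has {A, B, C, E} and column 1 has {A, B, C, D, E}, leaving only F.
Row 3, column 5: row 3 has {A, B, C, E, F} and column 5 has {B, C, E, F}, leaving only D.
Row 5, column 6: row 5 has {A, B, C, F} and column 6 has {A, B, E, F}, leaving only D.
Row 6 already has {B, E} and column 6 already has {A, B, D, E, F}, so row 6, column 6 must be C.

C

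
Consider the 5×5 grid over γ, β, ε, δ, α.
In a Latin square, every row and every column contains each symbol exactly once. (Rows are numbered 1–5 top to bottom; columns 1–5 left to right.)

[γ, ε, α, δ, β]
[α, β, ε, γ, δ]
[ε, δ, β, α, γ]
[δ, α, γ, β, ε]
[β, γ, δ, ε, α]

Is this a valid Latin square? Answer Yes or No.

Yes

Each row is a permutation of the 5 symbols, and so is each column.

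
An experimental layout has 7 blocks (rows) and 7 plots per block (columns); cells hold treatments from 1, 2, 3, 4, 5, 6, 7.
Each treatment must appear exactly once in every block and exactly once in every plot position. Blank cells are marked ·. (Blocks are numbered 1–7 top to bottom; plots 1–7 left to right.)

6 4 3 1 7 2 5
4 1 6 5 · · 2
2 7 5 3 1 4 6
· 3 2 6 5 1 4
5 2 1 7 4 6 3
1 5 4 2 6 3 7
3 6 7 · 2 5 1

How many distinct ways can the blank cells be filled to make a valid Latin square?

1

Block 2, plot 5: eliminating its block and plot leaves {3}.
Block 2, plot 6: eliminating its block and plot leaves {7}.
Block 4, plot 1: eliminating its block and plot leaves {7}.
Block 7, plot 4: eliminating its block and plot leaves {4}.
Only one assignment across all blanks avoids any block or plot repeat, giving 1 completion.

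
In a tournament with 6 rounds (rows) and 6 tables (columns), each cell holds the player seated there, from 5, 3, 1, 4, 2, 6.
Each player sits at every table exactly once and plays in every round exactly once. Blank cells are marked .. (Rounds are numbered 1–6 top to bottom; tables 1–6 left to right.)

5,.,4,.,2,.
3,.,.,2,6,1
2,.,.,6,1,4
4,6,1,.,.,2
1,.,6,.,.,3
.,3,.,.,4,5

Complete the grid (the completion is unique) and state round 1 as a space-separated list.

Round 1, table 2: round 1 has {5, 4, 2} and table 2 has {3, 6}, leaving only 1.
Round 1, table 4: round 1 has {5, 1, 4, 2} and table 4 has {2, 6}, leaving only 3.
Round 1, table 6: round 1 has {5, 3, 1, 4, 2} and table 6 has {5, 3, 1, 4, 2}, leaving only 6.
So round 1 reads: 5 1 4 3 2 6.

5 1 4 3 2 6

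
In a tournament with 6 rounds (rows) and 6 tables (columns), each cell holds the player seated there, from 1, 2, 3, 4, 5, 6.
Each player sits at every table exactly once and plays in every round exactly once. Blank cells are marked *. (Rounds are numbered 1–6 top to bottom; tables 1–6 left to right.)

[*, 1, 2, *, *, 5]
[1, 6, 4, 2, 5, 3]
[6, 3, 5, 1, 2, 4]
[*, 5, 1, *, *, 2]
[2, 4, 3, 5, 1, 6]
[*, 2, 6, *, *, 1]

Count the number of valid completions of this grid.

4

Round 1, table 1: eliminating its round and table leaves {3, 4}.
Round 1, table 4: eliminating its round and table leaves {3, 4, 6}.
Round 1, table 5: eliminating its round and table leaves {3, 4, 6}.
Round 4, table 1: eliminating its round and table leaves {3, 4}.
Round 4, table 4: eliminating its round and table leaves {3, 4, 6}.
Round 4, table 5: eliminating its round and table leaves {3, 4, 6}.
Round 6, table 1: eliminating its round and table leaves {3, 4, 5}.
Round 6, table 4: eliminating its round and table leaves {3, 4}.
Round 6, table 5: eliminating its round and table leaves {3, 4}.
Enumerating the assignments across these blanks that avoid any round or table repeat gives 4 completions.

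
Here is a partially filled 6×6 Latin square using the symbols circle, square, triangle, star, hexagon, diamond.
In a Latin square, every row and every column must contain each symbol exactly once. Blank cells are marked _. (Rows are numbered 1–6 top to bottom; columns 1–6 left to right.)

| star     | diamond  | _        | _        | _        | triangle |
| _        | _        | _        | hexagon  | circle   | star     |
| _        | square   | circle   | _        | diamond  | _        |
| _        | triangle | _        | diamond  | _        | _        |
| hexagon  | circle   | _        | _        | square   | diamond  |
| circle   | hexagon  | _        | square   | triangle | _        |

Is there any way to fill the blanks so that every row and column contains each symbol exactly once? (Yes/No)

No

Row 2, column 2: row 2 together with column 2 already contain {circle, square, triangle, star, hexagon, diamond} — every symbol — so nothing can go there. The grid has no valid completion.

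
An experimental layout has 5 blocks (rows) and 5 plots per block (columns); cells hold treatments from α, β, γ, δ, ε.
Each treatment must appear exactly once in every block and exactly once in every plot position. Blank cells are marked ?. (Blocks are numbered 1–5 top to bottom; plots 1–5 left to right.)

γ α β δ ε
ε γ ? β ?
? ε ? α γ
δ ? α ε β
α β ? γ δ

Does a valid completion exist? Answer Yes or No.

Block 4, plot 2: block 4 together with plot 2 already contain {α, β, γ, δ, ε} — every symbol — so nothing can go there. The grid has no valid completion.

No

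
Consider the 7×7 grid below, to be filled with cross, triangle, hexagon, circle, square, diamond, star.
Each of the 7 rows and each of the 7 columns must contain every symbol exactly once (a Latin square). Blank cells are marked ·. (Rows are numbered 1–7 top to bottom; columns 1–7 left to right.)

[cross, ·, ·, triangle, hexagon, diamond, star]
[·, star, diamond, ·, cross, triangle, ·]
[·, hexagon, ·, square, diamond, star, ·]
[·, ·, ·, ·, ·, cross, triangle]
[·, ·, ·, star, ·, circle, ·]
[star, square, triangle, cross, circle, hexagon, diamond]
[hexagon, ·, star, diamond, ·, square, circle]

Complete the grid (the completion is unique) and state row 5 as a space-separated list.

diamond triangle cross star square circle hexagon

Row 1, column 2: row 1 has {cross, triangle, hexagon, diamond, star} and column 2 has {hexagon, square, star}, leaving only circle.
Row 1, column 3: row 1 has {cross, triangle, hexagon, circle, diamond, star} and column 3 has {triangle, diamond, star}, leaving only square.
Row 3, column 7: row 3 has {hexagon, square, diamond, star} and column 7 has {triangle, circle, diamond, star}, leaving only cross.
Row 3, column 3: row 3 has {cross, hexagon, square, diamond, star} and column 3 has {triangle, square, diamond, star}, leaving only circle.
Row 3, column 1: row 3 has {cross, hexagon, circle, square, diamond, star} and column 1 has {cross, hexagon, star}, leaving only triangle.
Row 4, column 2: row 4 has {cross, triangle} and column 2 has {hexagon, circle, square, star}, leaving only diamond.
Row 4, column 3: row 4 has {cross, triangle, diamond} and column 3 has {triangle, circle, square, diamond, star}, leaving only hexagon.
Row 5, column 3: row 5 has {circle, star} and column 3 has {triangle, hexagon, circle, square, diamond, star}, leaving only cross.
Row 5, column 2: row 5 has {cross, circle, star} and column 2 has {hexagon, circle, square, diamond, star}, leaving only triangle.
Row 5, column 5: row 5 has {cross, triangle, circle, star} and column 5 has {cross, hexagon, circle, diamond}, leaving only square.
Row 5, column 1: row 5 has {cross, triangle, circle, square, star} and column 1 has {cross, triangle, hexagon, star}, leaving only diamond.
Row 5, column 7: row 5 has {cross, triangle, circle, square, diamond, star} and column 7 has {cross, triangle, circle, diamond, star}, leaving only hexagon.
So row 5 reads: diamond triangle cross star square circle hexagon.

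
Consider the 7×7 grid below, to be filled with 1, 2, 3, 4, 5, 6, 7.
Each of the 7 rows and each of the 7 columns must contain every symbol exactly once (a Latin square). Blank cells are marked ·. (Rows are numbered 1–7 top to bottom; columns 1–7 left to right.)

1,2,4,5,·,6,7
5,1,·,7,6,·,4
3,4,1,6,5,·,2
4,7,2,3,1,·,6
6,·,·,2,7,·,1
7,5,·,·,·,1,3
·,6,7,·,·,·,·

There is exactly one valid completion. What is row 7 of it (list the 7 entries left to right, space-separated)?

Row 7, column 1: row 7 has {6, 7} and column 1 has {1, 3, 4, 5, 6, 7}, leaving only 2.
Row 7, column 7: row 7 has {2, 6, 7} and column 7 has {1, 2, 3, 4, 6, 7}, leaving only 5.
Row 1, column 5: row 1 has {1, 2, 4, 5, 6, 7} and column 5 has {1, 5, 6, 7}, leaving only 3.
Row 7, column 5: row 7 has {2, 5, 6, 7} and column 5 has {1, 3, 5, 6, 7}, leaving only 4.
Row 7, column 4: row 7 has {2, 4, 5, 6, 7} and column 4 has {2, 3, 5, 6, 7}, leaving only 1.
Row 7, column 6: row 7 has {1, 2, 4, 5, 6, 7} and column 6 has {1, 6}, leaving only 3.
So row 7 reads: 2 6 7 1 4 3 5.

2 6 7 1 4 3 5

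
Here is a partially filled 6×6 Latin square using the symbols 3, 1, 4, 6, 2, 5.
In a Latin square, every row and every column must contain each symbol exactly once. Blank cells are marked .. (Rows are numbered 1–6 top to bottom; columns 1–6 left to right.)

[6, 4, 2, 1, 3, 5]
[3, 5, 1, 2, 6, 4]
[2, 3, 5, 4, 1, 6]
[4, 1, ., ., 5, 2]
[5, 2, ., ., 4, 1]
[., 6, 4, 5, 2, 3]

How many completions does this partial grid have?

Row 4, column 3: eliminating its row and column leaves {3, 6}.
Row 4, column 4: eliminating its row and column leaves {3, 6}.
Row 5, column 3: eliminating its row and column leaves {3, 6}.
Row 5, column 4: eliminating its row and column leaves {3, 6}.
Row 6, column 1: eliminating its row and column leaves {1}.
Enumerating the assignments across these blanks that avoid any row or column repeat gives 2 completions.

2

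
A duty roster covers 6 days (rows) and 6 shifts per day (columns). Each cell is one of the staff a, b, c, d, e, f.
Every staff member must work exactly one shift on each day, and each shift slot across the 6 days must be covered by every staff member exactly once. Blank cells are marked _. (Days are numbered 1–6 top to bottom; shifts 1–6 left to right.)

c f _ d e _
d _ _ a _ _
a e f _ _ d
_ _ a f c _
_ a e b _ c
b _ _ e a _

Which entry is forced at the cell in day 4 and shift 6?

b

Day 1, shift 3: day 1 has {c, d, e, f} and shift 3 has {a, e, f}, leaving only b.
Day 1, shift 6: day 1 has {b, c, d, e, f} and shift 6 has {c, d}, leaving only a.
Day 2, shift 3: day 2 has {a, d} and shift 3 has {a, b, e, f}, leaving only c.
Day 2, shift 2: day 2 has {a, c, d} and shift 2 has {a, e, f}, leaving only b.
Day 2, shift 5: day 2 has {a, b, c, d} and shift 5 has {a, c, e}, leaving only f.
Day 2, shift 6: day 2 has {a, b, c, d, f} and shift 6 has {a, c, d}, leaving only e.
Day 4 already has {a, c, f} and shift 6 already has {a, c, d, e}, so day 4, shift 6 must be b.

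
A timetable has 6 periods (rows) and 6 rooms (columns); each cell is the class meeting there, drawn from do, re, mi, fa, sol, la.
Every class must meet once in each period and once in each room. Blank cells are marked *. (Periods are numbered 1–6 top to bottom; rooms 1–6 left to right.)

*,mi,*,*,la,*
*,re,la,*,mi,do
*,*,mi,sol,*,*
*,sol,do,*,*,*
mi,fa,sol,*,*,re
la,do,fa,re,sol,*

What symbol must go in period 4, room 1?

re

Period 1, room 3: period 1 has {mi, la} and room 3 has {do, mi, fa, sol, la}, leaving only re.
Period 2, room 4: period 2 has {do, re, mi, la} and room 4 has {re, sol}, leaving only fa.
Period 1, room 4: period 1 has {re, mi, la} and room 4 has {re, fa, sol}, leaving only do.
Period 2, room 1: period 2 has {do, re, mi, fa, la} and room 1 has {mi, la}, leaving only sol.
Period 1, room 1: period 1 has {do, re, mi, la} and room 1 has {mi, sol, la}, leaving only fa.
Period 4 already has {do, sol} and room 1 already has {mi, fa, sol, la}, so period 4, room 1 must be re.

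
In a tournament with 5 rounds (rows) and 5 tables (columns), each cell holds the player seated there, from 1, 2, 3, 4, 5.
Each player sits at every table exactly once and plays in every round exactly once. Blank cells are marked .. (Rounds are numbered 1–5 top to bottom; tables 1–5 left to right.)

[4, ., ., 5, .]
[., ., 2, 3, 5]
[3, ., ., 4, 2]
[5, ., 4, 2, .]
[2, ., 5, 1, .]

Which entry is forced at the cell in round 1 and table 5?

Round 2, table 1: round 2 has {2, 3, 5} and table 1 has {2, 3, 4, 5}, leaving only 1.
Round 2, table 2: round 2 has {1, 2, 3, 5} and table 2 has {}, leaving only 4.
Round 3, table 3: round 3 has {2, 3, 4} and table 3 has {2, 4, 5}, leaving only 1.
Round 1, table 3: round 1 has {4, 5} and table 3 has {1, 2, 4, 5}, leaving only 3.
Round 1 already has {3, 4, 5} and table 5 already has {2, 5}, so round 1, table 5 must be 1.

1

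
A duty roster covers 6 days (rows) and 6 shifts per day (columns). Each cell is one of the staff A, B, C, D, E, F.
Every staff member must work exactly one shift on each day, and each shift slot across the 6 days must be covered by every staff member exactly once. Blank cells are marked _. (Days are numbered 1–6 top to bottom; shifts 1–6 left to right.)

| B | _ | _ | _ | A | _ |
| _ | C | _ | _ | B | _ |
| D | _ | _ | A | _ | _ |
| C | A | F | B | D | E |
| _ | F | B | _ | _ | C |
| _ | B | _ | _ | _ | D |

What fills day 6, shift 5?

C

Day 1, shift 6: day 1 has {A, B} and shift 6 has {C, D, E}, leaving only F.
Day 2, shift 6: day 2 has {B, C} and shift 6 has {C, D, E, F}, leaving only A.
Day 3, shift 2: day 3 has {A, D} and shift 2 has {A, B, C, F}, leaving only E.
Day 1, shift 2: day 1 has {A, B, F} and shift 2 has {A, B, C, E, F}, leaving only D.
Day 3, shift 3: day 3 has {A, D, E} and shift 3 has {B, F}, leaving only C.
Day 1, shift 3: day 1 has {A, B, D, F} and shift 3 has {B, C, F}, leaving only E.
Day 1, shift 4: day 1 has {A, B, D, E, F} and shift 4 has {A, B}, leaving only C.
Day 2, shift 3: day 2 has {A, B, C} and shift 3 has {B, C, E, F}, leaving only D.
Day 3, shift 5: day 3 has {A, C, D, E} and shift 5 has {A, B, D}, leaving only F.
Day 3, shift 6: day 3 has {A, C, D, E, F} and shift 6 has {A, C, D, E, F}, leaving only B.
Day 5, shift 5: day 5 has {B, C, F} and shift 5 has {A, B, D, F}, leaving only E.
Day 6 already has {B, D} and shift 5 already has {A, B, D, E, F}, so day 6, shift 5 must be C.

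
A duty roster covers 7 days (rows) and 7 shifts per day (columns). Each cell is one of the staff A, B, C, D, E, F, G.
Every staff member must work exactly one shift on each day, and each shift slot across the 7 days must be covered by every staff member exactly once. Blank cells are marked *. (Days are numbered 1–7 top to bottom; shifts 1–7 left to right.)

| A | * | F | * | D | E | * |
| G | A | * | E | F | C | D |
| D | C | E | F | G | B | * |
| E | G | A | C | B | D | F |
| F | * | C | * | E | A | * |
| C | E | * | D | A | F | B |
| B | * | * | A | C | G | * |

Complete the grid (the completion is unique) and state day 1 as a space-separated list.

Day 1, shift 2: day 1 has {A, D, E, F} and shift 2 has {A, C, E, G}, leaving only B.
Day 1, shift 4: day 1 has {A, B, D, E, F} and shift 4 has {A, C, D, E, F}, leaving only G.
Day 1, shift 7: day 1 has {A, B, D, E, F, G} and shift 7 has {B, D, F}, leaving only C.
So day 1 reads: A B F G D E C.

A B F G D E C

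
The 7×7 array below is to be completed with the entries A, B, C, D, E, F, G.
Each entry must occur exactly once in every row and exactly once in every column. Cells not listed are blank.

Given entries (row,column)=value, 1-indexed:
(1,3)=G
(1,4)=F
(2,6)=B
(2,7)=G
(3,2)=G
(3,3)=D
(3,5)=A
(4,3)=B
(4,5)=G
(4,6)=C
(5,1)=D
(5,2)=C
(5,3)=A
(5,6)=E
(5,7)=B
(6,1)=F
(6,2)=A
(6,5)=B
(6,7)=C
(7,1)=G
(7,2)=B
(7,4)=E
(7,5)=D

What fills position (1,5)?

C

Row 3, column 6: row 3 has {A, D, G} and column 6 has {B, C, E}, leaving only F.
Row 3, column 7: row 3 has {A, D, F, G} and column 7 has {B, C, G}, leaving only E.
Row 5, column 4: row 5 has {A, B, C, D, E} and column 4 has {E, F}, leaving only G.
Row 5, column 5: row 5 has {A, B, C, D, E, G} and column 5 has {A, B, D, G}, leaving only F.
Row 6, column 3: row 6 has {A, B, C, F} and column 3 has {A, B, D, G}, leaving only E.
Row 6, column 4: row 6 has {A, B, C, E, F} and column 4 has {E, F, G}, leaving only D.
Row 4, column 4: row 4 has {B, C, G} and column 4 has {D, E, F, G}, leaving only A.
Row 2, column 4: row 2 has {B, G} and column 4 has {A, D, E, F, G}, leaving only C.
Row 2, column 3: row 2 has {B, C, G} and column 3 has {A, B, D, E, G}, leaving only F.
Row 2, column 5: row 2 has {B, C, F, G} and column 5 has {A, B, D, F, G}, leaving only E.
Row 1 already has {F, G} and column 5 already has {A, B, D, E, F, G}, so row 1, column 5 must be C.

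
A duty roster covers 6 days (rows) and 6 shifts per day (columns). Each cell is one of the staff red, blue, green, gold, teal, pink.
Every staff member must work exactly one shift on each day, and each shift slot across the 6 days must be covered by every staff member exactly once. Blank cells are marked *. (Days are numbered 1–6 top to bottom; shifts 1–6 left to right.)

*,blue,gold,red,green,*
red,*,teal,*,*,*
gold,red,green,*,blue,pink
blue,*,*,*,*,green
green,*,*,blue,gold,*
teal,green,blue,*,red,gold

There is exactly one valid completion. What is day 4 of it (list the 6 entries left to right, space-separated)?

blue pink red gold teal green

Day 1, shift 1: day 1 has {red, blue, green, gold} and shift 1 has {red, blue, green, gold, teal}, leaving only pink.
Day 1, shift 6: day 1 has {red, blue, green, gold, pink} and shift 6 has {green, gold, pink}, leaving only teal.
Day 2, shift 5: day 2 has {red, teal} and shift 5 has {red, blue, green, gold}, leaving only pink.
Day 4, shift 5: day 4 has {blue, green} and shift 5 has {red, blue, green, gold, pink}, leaving only teal.
Day 2, shift 2: day 2 has {red, teal, pink} and shift 2 has {red, blue, green}, leaving only gold.
Day 4, shift 2: day 4 has {blue, green, teal} and shift 2 has {red, blue, green, gold}, leaving only pink.
Day 4, shift 3: day 4 has {blue, green, teal, pink} and shift 3 has {blue, green, gold, teal}, leaving only red.
Day 4, shift 4: day 4 has {red, blue, green, teal, pink} and shift 4 has {red, blue}, leaving only gold.
So day 4 reads: blue pink red gold teal green.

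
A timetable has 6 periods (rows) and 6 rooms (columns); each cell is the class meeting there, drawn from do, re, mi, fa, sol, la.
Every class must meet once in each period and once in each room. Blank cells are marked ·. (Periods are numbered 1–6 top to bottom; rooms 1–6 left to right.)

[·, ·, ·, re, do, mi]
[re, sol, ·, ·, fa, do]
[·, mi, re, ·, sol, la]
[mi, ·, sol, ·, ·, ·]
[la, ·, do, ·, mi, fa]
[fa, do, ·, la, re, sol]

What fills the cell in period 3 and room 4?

fa

Period 1, room 1: period 1 has {do, re, mi} and room 1 has {re, mi, fa, la}, leaving only sol.
Period 2, room 4: period 2 has {do, re, fa, sol} and room 4 has {re, la}, leaving only mi.
Period 2, room 3: period 2 has {do, re, mi, fa, sol} and room 3 has {do, re, sol}, leaving only la.
Period 1, room 3: period 1 has {do, re, mi, sol} and room 3 has {do, re, sol, la}, leaving only fa.
Period 1, room 2: period 1 has {do, re, mi, fa, sol} and room 2 has {do, mi, sol}, leaving only la.
Period 3, room 1: period 3 has {re, mi, sol, la} and room 1 has {re, mi, fa, sol, la}, leaving only do.
Period 3 already has {do, re, mi, sol, la} and room 4 already has {re, mi, la}, so period 3, room 4 must be fa.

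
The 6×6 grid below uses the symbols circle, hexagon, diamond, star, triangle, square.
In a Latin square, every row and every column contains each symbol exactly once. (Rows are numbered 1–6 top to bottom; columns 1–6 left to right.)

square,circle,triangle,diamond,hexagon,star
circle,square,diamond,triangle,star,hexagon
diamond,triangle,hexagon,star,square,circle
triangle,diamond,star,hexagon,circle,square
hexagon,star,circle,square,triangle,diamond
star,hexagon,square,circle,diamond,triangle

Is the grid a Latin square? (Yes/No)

Yes

Each row is a permutation of the 6 symbols, and so is each column.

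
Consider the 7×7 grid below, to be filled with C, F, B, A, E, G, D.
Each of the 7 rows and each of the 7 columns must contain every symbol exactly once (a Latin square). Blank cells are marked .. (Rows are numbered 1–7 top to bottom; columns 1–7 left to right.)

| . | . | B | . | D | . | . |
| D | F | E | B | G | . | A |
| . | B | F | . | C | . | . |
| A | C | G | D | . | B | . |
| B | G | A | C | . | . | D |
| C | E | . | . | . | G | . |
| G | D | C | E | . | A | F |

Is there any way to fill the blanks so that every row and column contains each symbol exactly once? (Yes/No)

No row or column among the givens repeats a symbol, and propagating forced cells runs into no contradiction.
One valid completion exists (for instance, F A B G D E C / D F E B G C A / E B F A C D G / A C G D F B E / B G A C E F D / C E D F A G B / G D C E B A F).

Yes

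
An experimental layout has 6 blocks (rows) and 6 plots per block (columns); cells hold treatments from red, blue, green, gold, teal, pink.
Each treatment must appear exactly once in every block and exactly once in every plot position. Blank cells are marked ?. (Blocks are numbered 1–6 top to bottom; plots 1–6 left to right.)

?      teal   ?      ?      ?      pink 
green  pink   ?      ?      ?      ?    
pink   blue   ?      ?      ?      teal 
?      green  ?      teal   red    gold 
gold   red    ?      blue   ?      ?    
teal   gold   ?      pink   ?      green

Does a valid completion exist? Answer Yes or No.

No

Block 5, plot 6: block 5 together with plot 6 already contain {red, blue, green, gold, teal, pink} — every symbol — so nothing can go there. The grid has no valid completion.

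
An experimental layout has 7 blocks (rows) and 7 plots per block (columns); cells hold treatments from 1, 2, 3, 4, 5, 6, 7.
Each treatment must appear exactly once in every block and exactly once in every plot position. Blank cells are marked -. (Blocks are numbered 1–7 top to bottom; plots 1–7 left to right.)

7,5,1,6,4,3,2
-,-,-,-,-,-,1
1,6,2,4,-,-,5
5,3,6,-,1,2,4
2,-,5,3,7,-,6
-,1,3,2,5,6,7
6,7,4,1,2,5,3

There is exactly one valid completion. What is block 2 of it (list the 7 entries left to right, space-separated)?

Block 2, plot 3: block 2 has {1} and plot 3 has {1, 2, 3, 4, 5, 6}, leaving only 7.
Block 2, plot 4: block 2 has {1, 7} and plot 4 has {1, 2, 3, 4, 6}, leaving only 5.
Block 2, plot 6: block 2 has {1, 5, 7} and plot 6 has {2, 3, 5, 6}, leaving only 4.
Block 2, plot 1: block 2 has {1, 4, 5, 7} and plot 1 has {1, 2, 5, 6, 7}, leaving only 3.
Block 2, plot 2: block 2 has {1, 3, 4, 5, 7} and plot 2 has {1, 3, 5, 6, 7}, leaving only 2.
Block 2, plot 5: block 2 has {1, 2, 3, 4, 5, 7} and plot 5 has {1, 2, 4, 5, 7}, leaving only 6.
So block 2 reads: 3 2 7 5 6 4 1.

3 2 7 5 6 4 1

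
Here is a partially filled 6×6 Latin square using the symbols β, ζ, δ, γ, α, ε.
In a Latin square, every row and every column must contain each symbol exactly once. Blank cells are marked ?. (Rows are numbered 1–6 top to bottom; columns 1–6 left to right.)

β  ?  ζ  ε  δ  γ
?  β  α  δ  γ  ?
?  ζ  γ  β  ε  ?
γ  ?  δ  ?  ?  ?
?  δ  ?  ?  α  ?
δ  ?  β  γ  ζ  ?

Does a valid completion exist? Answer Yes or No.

No

Row 1, column 2: row 1 has {β, ζ, δ, γ, ε} and column 2 has {β, ζ, δ}, so it must be α.
Row 3, column 1: row 3 has {β, ζ, γ, ε} and column 1 has {β, δ, γ}, so it must be α.
Row 3, column 6: row 3 has {β, ζ, γ, α, ε} and column 6 has {γ}, so it must be δ.
Row 4, column 2: row 4 has {δ, γ} and column 2 has {β, ζ, δ, α}, so it must be ε.
Now row 6, column 2: row 6 together with column 2 already contain {β, ζ, δ, γ, α, ε} — every symbol — so nothing can go there. The grid has no valid completion.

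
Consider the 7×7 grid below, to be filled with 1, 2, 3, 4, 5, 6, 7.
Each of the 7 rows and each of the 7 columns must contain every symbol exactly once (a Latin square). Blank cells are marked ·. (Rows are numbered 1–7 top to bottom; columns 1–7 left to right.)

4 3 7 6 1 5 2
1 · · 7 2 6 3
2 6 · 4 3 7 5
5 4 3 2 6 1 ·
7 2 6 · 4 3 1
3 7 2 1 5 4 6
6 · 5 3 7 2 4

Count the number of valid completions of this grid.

Row 2, column 2: eliminating its row and column leaves {5}.
Row 2, column 3: eliminating its row and column leaves {4}.
Row 3, column 3: eliminating its row and column leaves {1}.
Row 4, column 7: eliminating its row and column leaves {7}.
Row 5, column 4: eliminating its row and column leaves {5}.
Row 7, column 2: eliminating its row and column leaves {1}.
Only one assignment across all blanks avoids any row or column repeat, giving 1 completion.

1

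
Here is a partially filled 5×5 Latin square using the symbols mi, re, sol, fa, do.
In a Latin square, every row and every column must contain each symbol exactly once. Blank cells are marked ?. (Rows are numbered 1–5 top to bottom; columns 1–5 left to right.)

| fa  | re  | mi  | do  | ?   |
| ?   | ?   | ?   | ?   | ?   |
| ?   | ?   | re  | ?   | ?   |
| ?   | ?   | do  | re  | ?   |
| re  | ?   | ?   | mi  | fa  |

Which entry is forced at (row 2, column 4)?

Row 1, column 5: row 1 has {mi, re, fa, do} and column 5 has {fa}, leaving only sol.
Row 4, column 5: row 4 has {re, do} and column 5 has {sol, fa}, leaving only mi.
Row 3, column 5: row 3 has {re} and column 5 has {mi, sol, fa}, leaving only do.
Row 2, column 5: row 2 has {} and column 5 has {mi, sol, fa, do}, leaving only re.
Row 4, column 1: row 4 has {mi, re, do} and column 1 has {re, fa}, leaving only sol.
Row 3, column 1: row 3 has {re, do} and column 1 has {re, sol, fa}, leaving only mi.
Row 2, column 1: row 2 has {re} and column 1 has {mi, re, sol, fa}, leaving only do.
Row 4, column 2: row 4 has {mi, re, sol, do} and column 2 has {re}, leaving only fa.
Row 3, column 2: row 3 has {mi, re, do} and column 2 has {re, fa}, leaving only sol.
Row 2, column 2: row 2 has {re, do} and column 2 has {re, sol, fa}, leaving only mi.
Row 3, column 4: row 3 has {mi, re, sol, do} and column 4 has {mi, re, do}, leaving only fa.
Row 2 already has {mi, re, do} and column 4 already has {mi, re, fa, do}, so row 2, column 4 must be sol.

sol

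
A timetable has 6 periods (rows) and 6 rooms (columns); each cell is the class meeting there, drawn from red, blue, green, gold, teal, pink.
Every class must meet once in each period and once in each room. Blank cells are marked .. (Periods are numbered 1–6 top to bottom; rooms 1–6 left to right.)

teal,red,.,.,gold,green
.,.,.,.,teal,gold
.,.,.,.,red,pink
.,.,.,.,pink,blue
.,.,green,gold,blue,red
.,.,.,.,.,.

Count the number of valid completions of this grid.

28

Period 1, room 3: eliminating its period and room leaves {blue, pink}.
Period 1, room 4: eliminating its period and room leaves {blue, pink}.
Period 2, room 1: eliminating its period and room leaves {red, blue, green, pink}.
Period 2, room 2: eliminating its period and room leaves {blue, green, pink}.
Period 2, room 3: eliminating its period and room leaves {red, blue, pink}.
Period 2, room 4: eliminating its period and room leaves {red, blue, green, pink}.
Period 3, room 1: eliminating its period and room leaves {blue, green, gold}.
Period 3, room 2: eliminating its period and room leaves {blue, green, gold, teal}.
Period 3, room 3: eliminating its period and room leaves {blue, gold, teal}.
Period 3, room 4: eliminating its period and room leaves {blue, green, teal}.
Period 4, room 1: eliminating its period and room leaves {red, green, gold}.
Period 4, room 2: eliminating its period and room leaves {green, gold, teal}.
Period 4, room 3: eliminating its period and room leaves {red, gold, teal}.
Period 4, room 4: eliminating its period and room leaves {red, green, teal}.
Period 5, room 1: eliminating its period and room leaves {pink}.
Period 5, room 2: eliminating its period and room leaves {teal, pink}.
Period 6, room 1: eliminating its period and room leaves {red, blue, green, gold, pink}.
Period 6, room 2: eliminating its period and room leaves {blue, green, gold, teal, pink}.
Period 6, room 3: eliminating its period and room leaves {red, blue, gold, teal, pink}.
Period 6, room 4: eliminating its period and room leaves {red, blue, green, teal, pink}.
Period 6, room 5: eliminating its period and room leaves {green}.
Period 6, room 6: eliminating its period and room leaves {teal}.
Enumerating the assignments across these blanks that avoid any period or room repeat gives 28 completions.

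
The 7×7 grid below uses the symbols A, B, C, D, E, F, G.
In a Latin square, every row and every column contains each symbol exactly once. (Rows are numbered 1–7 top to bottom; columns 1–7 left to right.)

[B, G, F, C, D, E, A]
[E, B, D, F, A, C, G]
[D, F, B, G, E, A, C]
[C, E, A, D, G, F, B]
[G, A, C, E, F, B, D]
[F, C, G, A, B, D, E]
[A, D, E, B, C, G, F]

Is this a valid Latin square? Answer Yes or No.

Yes

Each row is a permutation of the 7 symbols, and so is each column.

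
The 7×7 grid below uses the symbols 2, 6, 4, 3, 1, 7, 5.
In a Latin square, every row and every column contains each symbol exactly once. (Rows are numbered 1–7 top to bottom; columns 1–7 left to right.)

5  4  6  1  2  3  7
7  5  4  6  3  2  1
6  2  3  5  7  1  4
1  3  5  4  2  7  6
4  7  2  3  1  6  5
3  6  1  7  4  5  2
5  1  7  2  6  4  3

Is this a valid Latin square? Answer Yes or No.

No

Every row is a permutation, but column 1 contains 5 twice (at rows 1 and 7).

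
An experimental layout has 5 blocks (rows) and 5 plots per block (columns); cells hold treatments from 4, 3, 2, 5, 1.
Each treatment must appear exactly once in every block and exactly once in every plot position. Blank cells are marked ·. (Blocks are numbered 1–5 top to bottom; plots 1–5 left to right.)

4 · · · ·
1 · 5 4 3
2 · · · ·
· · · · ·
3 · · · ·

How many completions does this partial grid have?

Block 1, plot 2: eliminating its block and plot leaves {3, 2, 5, 1}.
Block 1, plot 3: eliminating its block and plot leaves {3, 2, 1}.
Block 1, plot 4: eliminating its block and plot leaves {3, 2, 5, 1}.
Block 1, plot 5: eliminating its block and plot leaves {2, 5, 1}.
Block 2, plot 2: eliminating its block and plot leaves {2}.
Block 3, plot 2: eliminating its block and plot leaves {4, 3, 5, 1}.
Block 3, plot 3: eliminating its block and plot leaves {4, 3, 1}.
Block 3, plot 4: eliminating its block and plot leaves {3, 5, 1}.
Block 3, plot 5: eliminating its block and plot leaves {4, 5, 1}.
Block 4, plot 1: eliminating its block and plot leaves {5}.
Block 4, plot 2: eliminating its block and plot leaves {4, 3, 2, 5, 1}.
Block 4, plot 3: eliminating its block and plot leaves {4, 3, 2, 1}.
Block 4, plot 4: eliminating its block and plot leaves {3, 2, 5, 1}.
Block 4, plot 5: eliminating its block and plot leaves {4, 2, 5, 1}.
Block 5, plot 2: eliminating its block and plot leaves {4, 2, 5, 1}.
Block 5, plot 3: eliminating its block and plot leaves {4, 2, 1}.
Block 5, plot 4: eliminating its block and plot leaves {2, 5, 1}.
Block 5, plot 5: eliminating its block and plot leaves {4, 2, 5, 1}.
Enumerating the assignments across these blanks that avoid any block or plot repeat gives 56 completions.

56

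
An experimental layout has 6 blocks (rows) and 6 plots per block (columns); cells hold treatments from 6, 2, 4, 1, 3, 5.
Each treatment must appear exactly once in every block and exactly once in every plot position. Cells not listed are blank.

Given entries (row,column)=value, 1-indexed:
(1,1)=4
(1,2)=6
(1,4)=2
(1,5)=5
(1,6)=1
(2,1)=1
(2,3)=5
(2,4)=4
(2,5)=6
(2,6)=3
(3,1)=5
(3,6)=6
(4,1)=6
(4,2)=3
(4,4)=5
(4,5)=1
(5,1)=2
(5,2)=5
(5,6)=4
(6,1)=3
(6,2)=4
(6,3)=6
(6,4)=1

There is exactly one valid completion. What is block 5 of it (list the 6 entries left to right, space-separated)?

Block 5, plot 5: block 5 has {2, 4, 5} and plot 5 has {6, 1, 5}, leaving only 3.
Block 5, plot 3: block 5 has {2, 4, 3, 5} and plot 3 has {6, 5}, leaving only 1.
Block 5, plot 4: block 5 has {2, 4, 1, 3, 5} and plot 4 has {2, 4, 1, 5}, leaving only 6.
So block 5 reads: 2 5 1 6 3 4.

2 5 1 6 3 4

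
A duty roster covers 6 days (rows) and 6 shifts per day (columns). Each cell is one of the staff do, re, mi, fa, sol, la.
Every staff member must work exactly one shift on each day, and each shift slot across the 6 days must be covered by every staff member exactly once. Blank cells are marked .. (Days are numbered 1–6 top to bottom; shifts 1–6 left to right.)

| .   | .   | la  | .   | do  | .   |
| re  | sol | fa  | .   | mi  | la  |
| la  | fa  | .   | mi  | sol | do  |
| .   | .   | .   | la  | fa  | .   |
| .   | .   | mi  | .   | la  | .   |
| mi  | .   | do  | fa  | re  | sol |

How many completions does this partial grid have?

Day 1, shift 1: eliminating its day and shift leaves {fa, sol}.
Day 1, shift 2: eliminating its day and shift leaves {re, mi}.
Day 1, shift 4: eliminating its day and shift leaves {re, sol}.
Day 1, shift 6: eliminating its day and shift leaves {re, mi, fa}.
Day 2, shift 4: eliminating its day and shift leaves {do}.
Day 3, shift 3: eliminating its day and shift leaves {re}.
Day 4, shift 1: eliminating its day and shift leaves {do, sol}.
Day 4, shift 2: eliminating its day and shift leaves {do, re, mi}.
Day 4, shift 3: eliminating its day and shift leaves {re, sol}.
Day 4, shift 6: eliminating its day and shift leaves {re, mi}.
Day 5, shift 1: eliminating its day and shift leaves {do, fa, sol}.
Day 5, shift 2: eliminating its day and shift leaves {do, re}.
Day 5, shift 4: eliminating its day and shift leaves {do, re, sol}.
Day 5, shift 6: eliminating its day and shift leaves {re, fa}.
Day 6, shift 2: eliminating its day and shift leaves {la}.
Enumerating the assignments across these blanks that avoid any day or shift repeat gives 3 completions.

3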